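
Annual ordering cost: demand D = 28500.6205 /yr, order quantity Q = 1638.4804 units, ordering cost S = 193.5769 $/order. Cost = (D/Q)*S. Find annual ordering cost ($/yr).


Number of orders = D/Q = 17.3945
Cost = 17.3945 * 193.5769 = 3367.1820

3367.1820 $/yr


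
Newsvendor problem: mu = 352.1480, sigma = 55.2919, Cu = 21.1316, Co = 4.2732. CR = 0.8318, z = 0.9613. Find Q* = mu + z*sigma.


CR = Cu/(Cu+Co) = 21.1316/(21.1316+4.2732) = 0.8318
z = 0.9613
Q* = 352.1480 + 0.9613 * 55.2919 = 405.3001

405.3001 units


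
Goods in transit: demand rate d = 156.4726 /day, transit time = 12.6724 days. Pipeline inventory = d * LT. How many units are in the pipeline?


Pipeline = 156.4726 * 12.6724 = 1982.8834

1982.8834 units


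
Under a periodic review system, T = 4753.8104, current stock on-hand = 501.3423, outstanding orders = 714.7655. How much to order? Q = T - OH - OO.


Inventory position = OH + OO = 501.3423 + 714.7655 = 1216.1078
Q = 4753.8104 - 1216.1078 = 3537.7026

3537.7026 units


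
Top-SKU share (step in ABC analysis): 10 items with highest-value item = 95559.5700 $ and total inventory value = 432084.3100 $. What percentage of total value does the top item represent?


Top item = 95559.5700
Total = 432084.3100
Percentage = 95559.5700 / 432084.3100 * 100 = 22.1160

22.1160%


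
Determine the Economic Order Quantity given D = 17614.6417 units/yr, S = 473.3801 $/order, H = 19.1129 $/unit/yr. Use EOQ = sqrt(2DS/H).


2*D*S = 2 * 17614.6417 * 473.3801 = 16676841.6988
2*D*S/H = 872543.7636
EOQ = sqrt(872543.7636) = 934.1005

934.1005 units


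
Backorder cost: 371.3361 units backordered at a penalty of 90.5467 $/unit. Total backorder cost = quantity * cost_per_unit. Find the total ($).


Total = 371.3361 * 90.5467 = 33623.2584

33623.2584 $


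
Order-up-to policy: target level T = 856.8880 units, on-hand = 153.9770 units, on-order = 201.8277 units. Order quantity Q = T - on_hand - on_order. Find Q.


Inventory position = OH + OO = 153.9770 + 201.8277 = 355.8047
Q = 856.8880 - 355.8047 = 501.0833

501.0833 units


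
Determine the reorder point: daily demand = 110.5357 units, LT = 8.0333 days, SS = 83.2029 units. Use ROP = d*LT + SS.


d*LT = 110.5357 * 8.0333 = 887.9664
ROP = 887.9664 + 83.2029 = 971.1693

971.1693 units


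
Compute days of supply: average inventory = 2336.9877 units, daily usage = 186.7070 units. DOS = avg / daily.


DOS = 2336.9877 / 186.7070 = 12.5169

12.5169 days


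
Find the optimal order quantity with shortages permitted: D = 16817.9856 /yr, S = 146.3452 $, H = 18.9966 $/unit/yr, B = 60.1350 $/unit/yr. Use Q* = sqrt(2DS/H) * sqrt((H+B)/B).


sqrt(2DS/H) = 509.0416
sqrt((H+B)/B) = 1.1471
Q* = 509.0416 * 1.1471 = 583.9351

583.9351 units


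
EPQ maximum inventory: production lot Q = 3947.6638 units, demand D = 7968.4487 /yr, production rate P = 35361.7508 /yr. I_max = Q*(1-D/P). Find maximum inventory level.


D/P = 0.2253
1 - D/P = 0.7747
I_max = 3947.6638 * 0.7747 = 3058.0937

3058.0937 units


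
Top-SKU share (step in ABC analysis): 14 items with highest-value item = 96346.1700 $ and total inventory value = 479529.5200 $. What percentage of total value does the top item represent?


Top item = 96346.1700
Total = 479529.5200
Percentage = 96346.1700 / 479529.5200 * 100 = 20.0918

20.0918%


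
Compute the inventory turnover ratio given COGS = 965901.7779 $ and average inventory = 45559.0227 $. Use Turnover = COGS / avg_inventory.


Turnover = 965901.7779 / 45559.0227 = 21.2011

21.2011


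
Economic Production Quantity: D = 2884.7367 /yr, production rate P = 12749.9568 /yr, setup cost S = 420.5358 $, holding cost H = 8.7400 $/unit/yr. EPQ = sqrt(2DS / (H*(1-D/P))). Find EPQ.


1 - D/P = 1 - 0.2263 = 0.7737
H*(1-D/P) = 6.7625
2DS = 2426270.1118
EPQ = sqrt(358781.1767) = 598.9835

598.9835 units


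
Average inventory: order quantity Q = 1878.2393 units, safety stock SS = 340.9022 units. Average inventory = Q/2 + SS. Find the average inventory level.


Q/2 = 939.1196
Avg = 939.1196 + 340.9022 = 1280.0219

1280.0219 units


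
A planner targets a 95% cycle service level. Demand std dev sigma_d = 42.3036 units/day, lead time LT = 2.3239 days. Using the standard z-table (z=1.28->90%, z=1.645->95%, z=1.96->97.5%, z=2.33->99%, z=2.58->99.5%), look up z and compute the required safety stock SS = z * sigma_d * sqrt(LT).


From the table, SL = 95% corresponds to z = 1.645
sqrt(LT) = sqrt(2.3239) = 1.5244
SS = 1.645 * 42.3036 * 1.5244 = 106.0845

106.0845 units


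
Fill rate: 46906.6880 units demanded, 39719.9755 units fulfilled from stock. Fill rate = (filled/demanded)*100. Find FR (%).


FR = 39719.9755 / 46906.6880 * 100 = 84.6787

84.6787%


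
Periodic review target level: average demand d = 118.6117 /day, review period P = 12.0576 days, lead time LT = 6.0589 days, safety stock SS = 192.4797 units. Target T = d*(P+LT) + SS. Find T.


P + LT = 18.1165
d*(P+LT) = 118.6117 * 18.1165 = 2148.8289
T = 2148.8289 + 192.4797 = 2341.3086

2341.3086 units


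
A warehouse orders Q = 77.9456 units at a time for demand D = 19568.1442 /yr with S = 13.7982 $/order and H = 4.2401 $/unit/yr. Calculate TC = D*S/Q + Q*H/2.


Ordering cost = D*S/Q = 3464.0206
Holding cost = Q*H/2 = 165.2486
TC = 3464.0206 + 165.2486 = 3629.2692

3629.2692 $/yr


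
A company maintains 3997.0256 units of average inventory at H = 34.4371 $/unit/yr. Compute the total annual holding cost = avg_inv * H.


Cost = 3997.0256 * 34.4371 = 137645.9703

137645.9703 $/yr


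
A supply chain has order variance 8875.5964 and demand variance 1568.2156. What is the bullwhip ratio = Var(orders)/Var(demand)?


BW = 8875.5964 / 1568.2156 = 5.6597

5.6597


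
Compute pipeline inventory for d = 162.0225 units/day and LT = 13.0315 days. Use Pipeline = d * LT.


Pipeline = 162.0225 * 13.0315 = 2111.3962

2111.3962 units


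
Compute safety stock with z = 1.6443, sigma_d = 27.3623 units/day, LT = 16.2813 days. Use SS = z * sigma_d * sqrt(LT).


sqrt(LT) = sqrt(16.2813) = 4.0350
SS = 1.6443 * 27.3623 * 4.0350 = 181.5425

181.5425 units


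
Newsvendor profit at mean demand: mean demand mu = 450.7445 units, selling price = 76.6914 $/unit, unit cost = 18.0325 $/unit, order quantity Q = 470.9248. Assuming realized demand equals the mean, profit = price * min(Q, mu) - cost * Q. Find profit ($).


Sales at mu = min(470.9248, 450.7445) = 450.7445
Revenue = 76.6914 * 450.7445 = 34568.2267
Total cost = 18.0325 * 470.9248 = 8491.9515
Profit = 34568.2267 - 8491.9515 = 26076.2753

26076.2753 $


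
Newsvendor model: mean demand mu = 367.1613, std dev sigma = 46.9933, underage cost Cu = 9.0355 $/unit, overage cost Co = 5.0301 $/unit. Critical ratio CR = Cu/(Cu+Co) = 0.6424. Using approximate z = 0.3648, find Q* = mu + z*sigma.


CR = Cu/(Cu+Co) = 9.0355/(9.0355+5.0301) = 0.6424
z = 0.3648
Q* = 367.1613 + 0.3648 * 46.9933 = 384.3045

384.3045 units


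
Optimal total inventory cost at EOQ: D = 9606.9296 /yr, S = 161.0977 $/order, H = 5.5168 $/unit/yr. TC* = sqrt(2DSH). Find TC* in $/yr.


2*D*S*H = 17076198.0721
TC* = sqrt(17076198.0721) = 4132.3357

4132.3357 $/yr


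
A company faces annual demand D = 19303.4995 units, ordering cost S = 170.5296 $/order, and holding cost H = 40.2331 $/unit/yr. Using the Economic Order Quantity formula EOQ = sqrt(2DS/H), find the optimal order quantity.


2*D*S = 2 * 19303.4995 * 170.5296 = 6583636.0967
2*D*S/H = 163637.3060
EOQ = sqrt(163637.3060) = 404.5211

404.5211 units


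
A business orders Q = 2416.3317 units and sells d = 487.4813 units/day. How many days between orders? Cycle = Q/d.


Cycle = 2416.3317 / 487.4813 = 4.9568

4.9568 days


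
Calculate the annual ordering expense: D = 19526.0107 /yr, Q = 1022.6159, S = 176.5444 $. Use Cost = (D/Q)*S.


Number of orders = D/Q = 19.0942
Cost = 19.0942 * 176.5444 = 3370.9703

3370.9703 $/yr


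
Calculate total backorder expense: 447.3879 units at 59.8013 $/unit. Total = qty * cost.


Total = 447.3879 * 59.8013 = 26754.3780

26754.3780 $


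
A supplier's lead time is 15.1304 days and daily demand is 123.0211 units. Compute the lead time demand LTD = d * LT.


LTD = 123.0211 * 15.1304 = 1861.3585

1861.3585 units


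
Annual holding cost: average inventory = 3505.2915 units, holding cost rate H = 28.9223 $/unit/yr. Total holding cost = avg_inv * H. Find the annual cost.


Cost = 3505.2915 * 28.9223 = 101381.0924

101381.0924 $/yr


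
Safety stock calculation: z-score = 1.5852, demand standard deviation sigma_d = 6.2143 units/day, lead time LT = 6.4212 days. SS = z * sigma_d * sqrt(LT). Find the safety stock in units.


sqrt(LT) = sqrt(6.4212) = 2.5340
SS = 1.5852 * 6.2143 * 2.5340 = 24.9623

24.9623 units


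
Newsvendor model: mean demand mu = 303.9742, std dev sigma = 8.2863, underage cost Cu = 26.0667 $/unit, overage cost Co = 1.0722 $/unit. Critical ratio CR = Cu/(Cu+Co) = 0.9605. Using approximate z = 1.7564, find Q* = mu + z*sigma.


CR = Cu/(Cu+Co) = 26.0667/(26.0667+1.0722) = 0.9605
z = 1.7564
Q* = 303.9742 + 1.7564 * 8.2863 = 318.5283

318.5283 units


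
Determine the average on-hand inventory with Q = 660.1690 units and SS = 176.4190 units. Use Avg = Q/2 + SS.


Q/2 = 330.0845
Avg = 330.0845 + 176.4190 = 506.5035

506.5035 units


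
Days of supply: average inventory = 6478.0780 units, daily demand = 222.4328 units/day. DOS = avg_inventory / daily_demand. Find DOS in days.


DOS = 6478.0780 / 222.4328 = 29.1238

29.1238 days


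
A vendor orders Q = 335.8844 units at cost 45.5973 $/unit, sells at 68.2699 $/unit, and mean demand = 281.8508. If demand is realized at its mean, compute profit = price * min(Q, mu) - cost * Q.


Sales at mu = min(335.8844, 281.8508) = 281.8508
Revenue = 68.2699 * 281.8508 = 19241.9259
Total cost = 45.5973 * 335.8844 = 15315.4218
Profit = 19241.9259 - 15315.4218 = 3926.5042

3926.5042 $


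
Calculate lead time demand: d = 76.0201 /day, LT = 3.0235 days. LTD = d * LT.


LTD = 76.0201 * 3.0235 = 229.8468

229.8468 units


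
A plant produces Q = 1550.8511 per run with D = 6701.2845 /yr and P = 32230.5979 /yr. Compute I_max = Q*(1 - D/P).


D/P = 0.2079
1 - D/P = 0.7921
I_max = 1550.8511 * 0.7921 = 1228.4030

1228.4030 units


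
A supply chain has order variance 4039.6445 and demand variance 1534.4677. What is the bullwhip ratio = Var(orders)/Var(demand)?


BW = 4039.6445 / 1534.4677 = 2.6326

2.6326


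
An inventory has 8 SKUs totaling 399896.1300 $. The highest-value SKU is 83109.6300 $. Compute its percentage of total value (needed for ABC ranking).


Top item = 83109.6300
Total = 399896.1300
Percentage = 83109.6300 / 399896.1300 * 100 = 20.7828

20.7828%


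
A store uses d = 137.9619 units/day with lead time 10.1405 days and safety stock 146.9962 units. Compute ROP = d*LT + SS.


d*LT = 137.9619 * 10.1405 = 1399.0026
ROP = 1399.0026 + 146.9962 = 1545.9988

1545.9988 units


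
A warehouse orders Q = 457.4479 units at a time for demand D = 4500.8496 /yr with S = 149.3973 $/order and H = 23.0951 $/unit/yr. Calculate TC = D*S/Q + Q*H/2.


Ordering cost = D*S/Q = 1469.9265
Holding cost = Q*H/2 = 5282.4025
TC = 1469.9265 + 5282.4025 = 6752.3290

6752.3290 $/yr


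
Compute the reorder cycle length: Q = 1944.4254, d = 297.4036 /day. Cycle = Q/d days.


Cycle = 1944.4254 / 297.4036 = 6.5380

6.5380 days


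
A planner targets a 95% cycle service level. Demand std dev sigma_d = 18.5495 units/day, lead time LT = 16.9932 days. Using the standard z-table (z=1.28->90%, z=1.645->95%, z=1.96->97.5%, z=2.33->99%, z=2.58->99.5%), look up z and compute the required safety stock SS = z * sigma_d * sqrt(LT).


From the table, SL = 95% corresponds to z = 1.645
sqrt(LT) = sqrt(16.9932) = 4.1223
SS = 1.645 * 18.5495 * 4.1223 = 125.7870

125.7870 units


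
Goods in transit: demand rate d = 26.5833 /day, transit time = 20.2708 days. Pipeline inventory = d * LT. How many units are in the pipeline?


Pipeline = 26.5833 * 20.2708 = 538.8648

538.8648 units


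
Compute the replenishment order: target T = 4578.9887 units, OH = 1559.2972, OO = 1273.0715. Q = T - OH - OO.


Inventory position = OH + OO = 1559.2972 + 1273.0715 = 2832.3687
Q = 4578.9887 - 2832.3687 = 1746.6200

1746.6200 units


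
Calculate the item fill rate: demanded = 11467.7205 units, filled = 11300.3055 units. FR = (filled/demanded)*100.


FR = 11300.3055 / 11467.7205 * 100 = 98.5401

98.5401%


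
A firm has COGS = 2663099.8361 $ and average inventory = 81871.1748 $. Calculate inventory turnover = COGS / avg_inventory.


Turnover = 2663099.8361 / 81871.1748 = 32.5279

32.5279


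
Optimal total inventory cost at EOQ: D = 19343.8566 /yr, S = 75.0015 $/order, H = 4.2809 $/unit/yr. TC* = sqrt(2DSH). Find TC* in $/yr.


2*D*S*H = 12421615.7852
TC* = sqrt(12421615.7852) = 3524.4313

3524.4313 $/yr


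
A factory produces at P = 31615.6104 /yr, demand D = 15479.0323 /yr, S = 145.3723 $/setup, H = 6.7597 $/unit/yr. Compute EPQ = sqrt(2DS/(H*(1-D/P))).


1 - D/P = 1 - 0.4896 = 0.5104
H*(1-D/P) = 3.4501
2DS = 4500445.0545
EPQ = sqrt(1304422.1612) = 1142.1130

1142.1130 units


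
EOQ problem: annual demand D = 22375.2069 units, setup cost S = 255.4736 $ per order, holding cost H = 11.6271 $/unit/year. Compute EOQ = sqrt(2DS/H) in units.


2*D*S = 2 * 22375.2069 * 255.4736 = 11432549.3150
2*D*S/H = 983267.4799
EOQ = sqrt(983267.4799) = 991.5984

991.5984 units


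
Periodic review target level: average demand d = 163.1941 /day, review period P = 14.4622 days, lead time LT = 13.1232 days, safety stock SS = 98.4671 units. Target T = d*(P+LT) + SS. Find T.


P + LT = 27.5854
d*(P+LT) = 163.1941 * 27.5854 = 4501.7745
T = 4501.7745 + 98.4671 = 4600.2416

4600.2416 units


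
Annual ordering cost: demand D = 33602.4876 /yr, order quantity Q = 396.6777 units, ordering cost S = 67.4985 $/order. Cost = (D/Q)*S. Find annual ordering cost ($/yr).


Number of orders = D/Q = 84.7098
Cost = 84.7098 * 67.4985 = 5717.7843

5717.7843 $/yr


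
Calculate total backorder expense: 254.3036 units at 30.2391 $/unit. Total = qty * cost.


Total = 254.3036 * 30.2391 = 7689.9120

7689.9120 $


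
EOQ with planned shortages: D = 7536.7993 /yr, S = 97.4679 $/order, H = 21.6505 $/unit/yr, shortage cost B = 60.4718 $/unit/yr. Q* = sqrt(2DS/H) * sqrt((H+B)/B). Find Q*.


sqrt(2DS/H) = 260.4986
sqrt((H+B)/B) = 1.1653
Q* = 260.4986 * 1.1653 = 303.5704

303.5704 units


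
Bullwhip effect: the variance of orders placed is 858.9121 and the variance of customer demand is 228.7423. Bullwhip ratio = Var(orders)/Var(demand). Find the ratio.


BW = 858.9121 / 228.7423 = 3.7549

3.7549


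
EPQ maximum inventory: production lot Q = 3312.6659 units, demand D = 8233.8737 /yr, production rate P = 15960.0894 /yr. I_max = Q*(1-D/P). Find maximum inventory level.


D/P = 0.5159
1 - D/P = 0.4841
I_max = 3312.6659 * 0.4841 = 1603.6484

1603.6484 units


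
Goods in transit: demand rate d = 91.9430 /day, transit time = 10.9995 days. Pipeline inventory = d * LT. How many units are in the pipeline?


Pipeline = 91.9430 * 10.9995 = 1011.3270

1011.3270 units


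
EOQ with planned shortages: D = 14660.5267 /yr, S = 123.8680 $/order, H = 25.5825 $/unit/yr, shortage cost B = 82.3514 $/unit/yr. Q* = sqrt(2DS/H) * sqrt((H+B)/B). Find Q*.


sqrt(2DS/H) = 376.7887
sqrt((H+B)/B) = 1.1448
Q* = 376.7887 * 1.1448 = 431.3614

431.3614 units


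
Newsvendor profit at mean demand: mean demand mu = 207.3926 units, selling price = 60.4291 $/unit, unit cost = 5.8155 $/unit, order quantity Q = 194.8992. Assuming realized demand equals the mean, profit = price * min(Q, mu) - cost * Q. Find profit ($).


Sales at mu = min(194.8992, 207.3926) = 194.8992
Revenue = 60.4291 * 194.8992 = 11777.5832
Total cost = 5.8155 * 194.8992 = 1133.4363
Profit = 11777.5832 - 1133.4363 = 10644.1469

10644.1469 $


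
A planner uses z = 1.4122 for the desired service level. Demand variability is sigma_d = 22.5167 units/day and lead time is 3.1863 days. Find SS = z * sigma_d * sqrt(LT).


sqrt(LT) = sqrt(3.1863) = 1.7850
SS = 1.4122 * 22.5167 * 1.7850 = 56.7602

56.7602 units


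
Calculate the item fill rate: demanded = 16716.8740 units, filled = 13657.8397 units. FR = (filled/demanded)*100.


FR = 13657.8397 / 16716.8740 * 100 = 81.7009

81.7009%


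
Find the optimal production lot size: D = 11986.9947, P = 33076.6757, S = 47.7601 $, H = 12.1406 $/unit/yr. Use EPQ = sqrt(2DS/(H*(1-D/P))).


1 - D/P = 1 - 0.3624 = 0.6376
H*(1-D/P) = 7.7408
2DS = 1145000.1311
EPQ = sqrt(147916.7072) = 384.5994

384.5994 units


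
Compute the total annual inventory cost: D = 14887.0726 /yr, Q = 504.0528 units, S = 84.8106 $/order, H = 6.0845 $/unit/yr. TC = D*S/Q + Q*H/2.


Ordering cost = D*S/Q = 2504.8597
Holding cost = Q*H/2 = 1533.4546
TC = 2504.8597 + 1533.4546 = 4038.3144

4038.3144 $/yr


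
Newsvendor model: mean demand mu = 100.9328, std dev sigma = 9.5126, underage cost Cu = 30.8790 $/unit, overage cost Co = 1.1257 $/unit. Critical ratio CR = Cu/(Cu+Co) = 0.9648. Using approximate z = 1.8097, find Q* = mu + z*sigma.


CR = Cu/(Cu+Co) = 30.8790/(30.8790+1.1257) = 0.9648
z = 1.8097
Q* = 100.9328 + 1.8097 * 9.5126 = 118.1478

118.1478 units


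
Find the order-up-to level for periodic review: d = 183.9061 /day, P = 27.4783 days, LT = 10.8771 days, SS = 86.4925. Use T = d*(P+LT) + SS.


P + LT = 38.3554
d*(P+LT) = 183.9061 * 38.3554 = 7053.7920
T = 7053.7920 + 86.4925 = 7140.2845

7140.2845 units


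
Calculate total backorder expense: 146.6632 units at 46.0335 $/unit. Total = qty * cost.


Total = 146.6632 * 46.0335 = 6751.4204

6751.4204 $


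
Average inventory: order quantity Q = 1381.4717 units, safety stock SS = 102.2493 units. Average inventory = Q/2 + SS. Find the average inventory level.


Q/2 = 690.7359
Avg = 690.7359 + 102.2493 = 792.9851

792.9851 units


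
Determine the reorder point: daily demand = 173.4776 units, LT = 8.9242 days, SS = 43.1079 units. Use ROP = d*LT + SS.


d*LT = 173.4776 * 8.9242 = 1548.1488
ROP = 1548.1488 + 43.1079 = 1591.2567

1591.2567 units


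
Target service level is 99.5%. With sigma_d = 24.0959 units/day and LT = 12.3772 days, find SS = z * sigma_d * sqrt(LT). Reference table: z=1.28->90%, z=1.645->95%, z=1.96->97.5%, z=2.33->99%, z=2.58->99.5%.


From the table, SL = 99.5% corresponds to z = 2.58
sqrt(LT) = sqrt(12.3772) = 3.5181
SS = 2.58 * 24.0959 * 3.5181 = 218.7127

218.7127 units


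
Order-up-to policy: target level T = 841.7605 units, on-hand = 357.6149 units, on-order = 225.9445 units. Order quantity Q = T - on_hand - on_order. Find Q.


Inventory position = OH + OO = 357.6149 + 225.9445 = 583.5594
Q = 841.7605 - 583.5594 = 258.2011

258.2011 units


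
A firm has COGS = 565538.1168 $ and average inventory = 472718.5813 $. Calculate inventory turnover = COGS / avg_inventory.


Turnover = 565538.1168 / 472718.5813 = 1.1964

1.1964


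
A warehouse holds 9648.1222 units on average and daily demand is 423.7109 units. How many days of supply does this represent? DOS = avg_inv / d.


DOS = 9648.1222 / 423.7109 = 22.7705

22.7705 days


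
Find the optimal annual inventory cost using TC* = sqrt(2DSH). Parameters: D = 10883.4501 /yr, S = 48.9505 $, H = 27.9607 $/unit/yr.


2*D*S*H = 29792143.9752
TC* = sqrt(29792143.9752) = 5458.2180

5458.2180 $/yr


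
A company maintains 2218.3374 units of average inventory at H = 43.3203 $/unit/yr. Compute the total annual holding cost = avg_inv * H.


Cost = 2218.3374 * 43.3203 = 96099.0417

96099.0417 $/yr


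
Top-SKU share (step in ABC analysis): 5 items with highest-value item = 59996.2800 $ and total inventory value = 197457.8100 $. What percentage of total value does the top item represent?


Top item = 59996.2800
Total = 197457.8100
Percentage = 59996.2800 / 197457.8100 * 100 = 30.3844

30.3844%


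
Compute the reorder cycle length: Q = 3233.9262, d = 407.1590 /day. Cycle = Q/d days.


Cycle = 3233.9262 / 407.1590 = 7.9427

7.9427 days


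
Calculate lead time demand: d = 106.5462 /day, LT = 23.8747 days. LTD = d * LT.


LTD = 106.5462 * 23.8747 = 2543.7586

2543.7586 units


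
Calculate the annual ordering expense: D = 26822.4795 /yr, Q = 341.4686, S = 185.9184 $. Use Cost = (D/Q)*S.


Number of orders = D/Q = 78.5504
Cost = 78.5504 * 185.9184 = 14603.9562

14603.9562 $/yr


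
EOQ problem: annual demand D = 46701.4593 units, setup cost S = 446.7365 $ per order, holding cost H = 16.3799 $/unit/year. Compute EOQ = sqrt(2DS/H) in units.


2*D*S = 2 * 46701.4593 * 446.7365 = 41726492.9451
2*D*S/H = 2547420.4937
EOQ = sqrt(2547420.4937) = 1596.0641

1596.0641 units


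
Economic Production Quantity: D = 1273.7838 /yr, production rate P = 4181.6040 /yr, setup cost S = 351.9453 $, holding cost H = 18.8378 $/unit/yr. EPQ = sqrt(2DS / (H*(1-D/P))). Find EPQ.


1 - D/P = 1 - 0.3046 = 0.6954
H*(1-D/P) = 13.0995
2DS = 896604.4433
EPQ = sqrt(68445.6825) = 261.6213

261.6213 units


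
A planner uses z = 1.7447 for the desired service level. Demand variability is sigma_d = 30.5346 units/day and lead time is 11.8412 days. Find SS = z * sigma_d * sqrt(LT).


sqrt(LT) = sqrt(11.8412) = 3.4411
SS = 1.7447 * 30.5346 * 3.4411 = 183.3204

183.3204 units


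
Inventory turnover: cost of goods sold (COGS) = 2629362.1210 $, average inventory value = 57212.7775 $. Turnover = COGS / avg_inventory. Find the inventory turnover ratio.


Turnover = 2629362.1210 / 57212.7775 = 45.9576

45.9576


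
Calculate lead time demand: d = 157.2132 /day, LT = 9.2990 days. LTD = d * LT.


LTD = 157.2132 * 9.2990 = 1461.9255

1461.9255 units


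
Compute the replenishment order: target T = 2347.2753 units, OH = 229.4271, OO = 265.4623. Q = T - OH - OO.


Inventory position = OH + OO = 229.4271 + 265.4623 = 494.8894
Q = 2347.2753 - 494.8894 = 1852.3859

1852.3859 units


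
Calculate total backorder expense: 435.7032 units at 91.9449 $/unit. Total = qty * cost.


Total = 435.7032 * 91.9449 = 40060.6872

40060.6872 $


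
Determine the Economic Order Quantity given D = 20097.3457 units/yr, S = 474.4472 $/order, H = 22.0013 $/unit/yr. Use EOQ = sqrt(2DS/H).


2*D*S = 2 * 20097.3457 * 474.4472 = 19070258.7896
2*D*S/H = 866778.7262
EOQ = sqrt(866778.7262) = 931.0095

931.0095 units


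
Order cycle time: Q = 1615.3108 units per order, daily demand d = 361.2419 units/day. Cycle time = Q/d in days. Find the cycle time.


Cycle = 1615.3108 / 361.2419 = 4.4715

4.4715 days


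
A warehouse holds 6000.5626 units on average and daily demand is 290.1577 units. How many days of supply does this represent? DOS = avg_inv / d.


DOS = 6000.5626 / 290.1577 = 20.6803

20.6803 days


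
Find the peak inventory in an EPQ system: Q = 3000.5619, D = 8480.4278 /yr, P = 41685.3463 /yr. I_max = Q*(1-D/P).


D/P = 0.2034
1 - D/P = 0.7966
I_max = 3000.5619 * 0.7966 = 2390.1304

2390.1304 units


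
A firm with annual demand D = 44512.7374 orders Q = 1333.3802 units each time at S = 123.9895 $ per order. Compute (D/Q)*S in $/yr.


Number of orders = D/Q = 33.3834
Cost = 33.3834 * 123.9895 = 4139.1885

4139.1885 $/yr


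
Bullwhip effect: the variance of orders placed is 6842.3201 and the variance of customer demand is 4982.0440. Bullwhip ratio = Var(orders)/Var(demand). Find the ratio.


BW = 6842.3201 / 4982.0440 = 1.3734

1.3734


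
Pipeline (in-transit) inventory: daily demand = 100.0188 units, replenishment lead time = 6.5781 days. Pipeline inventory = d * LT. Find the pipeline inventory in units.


Pipeline = 100.0188 * 6.5781 = 657.9337

657.9337 units


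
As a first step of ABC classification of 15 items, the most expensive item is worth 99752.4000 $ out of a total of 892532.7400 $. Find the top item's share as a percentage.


Top item = 99752.4000
Total = 892532.7400
Percentage = 99752.4000 / 892532.7400 * 100 = 11.1763

11.1763%


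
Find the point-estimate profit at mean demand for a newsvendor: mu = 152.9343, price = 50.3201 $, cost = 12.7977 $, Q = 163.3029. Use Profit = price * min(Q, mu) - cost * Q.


Sales at mu = min(163.3029, 152.9343) = 152.9343
Revenue = 50.3201 * 152.9343 = 7695.6693
Total cost = 12.7977 * 163.3029 = 2089.9015
Profit = 7695.6693 - 2089.9015 = 5605.7677

5605.7677 $


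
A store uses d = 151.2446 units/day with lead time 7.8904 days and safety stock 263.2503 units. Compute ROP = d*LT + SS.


d*LT = 151.2446 * 7.8904 = 1193.3804
ROP = 1193.3804 + 263.2503 = 1456.6307

1456.6307 units


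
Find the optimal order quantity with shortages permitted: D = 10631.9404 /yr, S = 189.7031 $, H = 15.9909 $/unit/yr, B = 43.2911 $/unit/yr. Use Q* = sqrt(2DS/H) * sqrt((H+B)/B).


sqrt(2DS/H) = 502.2524
sqrt((H+B)/B) = 1.1702
Q* = 502.2524 * 1.1702 = 587.7385

587.7385 units


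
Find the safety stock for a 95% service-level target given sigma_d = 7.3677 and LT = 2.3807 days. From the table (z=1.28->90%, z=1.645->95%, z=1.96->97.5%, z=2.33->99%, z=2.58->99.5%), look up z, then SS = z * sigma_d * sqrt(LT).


From the table, SL = 95% corresponds to z = 1.645
sqrt(LT) = sqrt(2.3807) = 1.5430
SS = 1.645 * 7.3677 * 1.5430 = 18.7004

18.7004 units


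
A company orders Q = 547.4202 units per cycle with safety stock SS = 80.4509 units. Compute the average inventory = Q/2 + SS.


Q/2 = 273.7101
Avg = 273.7101 + 80.4509 = 354.1610

354.1610 units


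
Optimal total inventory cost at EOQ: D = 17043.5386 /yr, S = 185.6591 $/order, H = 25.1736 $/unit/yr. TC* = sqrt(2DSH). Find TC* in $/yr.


2*D*S*H = 159313042.6711
TC* = sqrt(159313042.6711) = 12621.9271

12621.9271 $/yr


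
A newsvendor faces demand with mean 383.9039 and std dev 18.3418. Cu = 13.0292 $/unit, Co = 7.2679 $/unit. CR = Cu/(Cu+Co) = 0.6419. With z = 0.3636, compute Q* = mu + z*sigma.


CR = Cu/(Cu+Co) = 13.0292/(13.0292+7.2679) = 0.6419
z = 0.3636
Q* = 383.9039 + 0.3636 * 18.3418 = 390.5730

390.5730 units


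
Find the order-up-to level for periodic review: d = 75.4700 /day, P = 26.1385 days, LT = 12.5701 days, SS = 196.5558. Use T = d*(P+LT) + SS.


P + LT = 38.7086
d*(P+LT) = 75.4700 * 38.7086 = 2921.3380
T = 2921.3380 + 196.5558 = 3117.8938

3117.8938 units


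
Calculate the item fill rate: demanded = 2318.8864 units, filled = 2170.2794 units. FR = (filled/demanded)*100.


FR = 2170.2794 / 2318.8864 * 100 = 93.5914

93.5914%


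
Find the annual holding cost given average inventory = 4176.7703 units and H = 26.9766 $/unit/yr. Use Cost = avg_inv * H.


Cost = 4176.7703 * 26.9766 = 112675.0617

112675.0617 $/yr


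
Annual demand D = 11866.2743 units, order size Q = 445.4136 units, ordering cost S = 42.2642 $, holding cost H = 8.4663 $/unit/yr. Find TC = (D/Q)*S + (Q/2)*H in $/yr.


Ordering cost = D*S/Q = 1125.9616
Holding cost = Q*H/2 = 1885.5026
TC = 1125.9616 + 1885.5026 = 3011.4641

3011.4641 $/yr


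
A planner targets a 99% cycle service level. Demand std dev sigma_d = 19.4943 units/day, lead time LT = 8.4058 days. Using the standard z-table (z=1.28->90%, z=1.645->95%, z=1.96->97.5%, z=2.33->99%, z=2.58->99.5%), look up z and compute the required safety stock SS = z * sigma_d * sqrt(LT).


From the table, SL = 99% corresponds to z = 2.33
sqrt(LT) = sqrt(8.4058) = 2.8993
SS = 2.33 * 19.4943 * 2.8993 = 131.6901

131.6901 units


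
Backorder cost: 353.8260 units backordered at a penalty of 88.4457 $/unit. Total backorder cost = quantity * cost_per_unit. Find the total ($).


Total = 353.8260 * 88.4457 = 31294.3882

31294.3882 $


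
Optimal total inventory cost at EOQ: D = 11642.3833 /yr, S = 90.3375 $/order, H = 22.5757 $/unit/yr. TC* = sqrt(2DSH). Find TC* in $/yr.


2*D*S*H = 47487705.0729
TC* = sqrt(47487705.0729) = 6891.1324

6891.1324 $/yr


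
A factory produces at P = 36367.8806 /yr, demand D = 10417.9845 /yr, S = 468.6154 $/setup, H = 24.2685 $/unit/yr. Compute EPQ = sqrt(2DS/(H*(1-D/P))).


1 - D/P = 1 - 0.2865 = 0.7135
H*(1-D/P) = 17.3165
2DS = 9764055.9473
EPQ = sqrt(563857.9322) = 750.9047

750.9047 units


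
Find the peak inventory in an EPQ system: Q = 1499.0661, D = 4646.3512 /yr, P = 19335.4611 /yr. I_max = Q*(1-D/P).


D/P = 0.2403
1 - D/P = 0.7597
I_max = 1499.0661 * 0.7597 = 1138.8374

1138.8374 units


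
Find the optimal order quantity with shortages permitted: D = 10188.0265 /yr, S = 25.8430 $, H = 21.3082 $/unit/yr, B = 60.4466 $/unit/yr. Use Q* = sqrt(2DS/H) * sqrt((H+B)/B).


sqrt(2DS/H) = 157.2020
sqrt((H+B)/B) = 1.1630
Q* = 157.2020 * 1.1630 = 182.8221

182.8221 units


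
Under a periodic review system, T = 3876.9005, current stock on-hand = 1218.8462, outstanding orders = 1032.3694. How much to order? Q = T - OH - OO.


Inventory position = OH + OO = 1218.8462 + 1032.3694 = 2251.2156
Q = 3876.9005 - 2251.2156 = 1625.6849

1625.6849 units


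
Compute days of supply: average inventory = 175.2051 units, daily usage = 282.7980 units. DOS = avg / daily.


DOS = 175.2051 / 282.7980 = 0.6195

0.6195 days


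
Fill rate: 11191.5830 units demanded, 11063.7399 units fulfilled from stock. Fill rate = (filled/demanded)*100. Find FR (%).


FR = 11063.7399 / 11191.5830 * 100 = 98.8577

98.8577%


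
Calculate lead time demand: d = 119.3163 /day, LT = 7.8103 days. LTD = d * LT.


LTD = 119.3163 * 7.8103 = 931.8961

931.8961 units


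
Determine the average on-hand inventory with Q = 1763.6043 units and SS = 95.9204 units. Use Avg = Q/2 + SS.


Q/2 = 881.8021
Avg = 881.8021 + 95.9204 = 977.7225

977.7225 units


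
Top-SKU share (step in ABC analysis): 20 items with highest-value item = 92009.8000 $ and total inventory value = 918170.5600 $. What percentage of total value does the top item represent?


Top item = 92009.8000
Total = 918170.5600
Percentage = 92009.8000 / 918170.5600 * 100 = 10.0210

10.0210%


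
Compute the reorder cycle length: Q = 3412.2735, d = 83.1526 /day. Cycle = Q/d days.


Cycle = 3412.2735 / 83.1526 = 41.0363

41.0363 days


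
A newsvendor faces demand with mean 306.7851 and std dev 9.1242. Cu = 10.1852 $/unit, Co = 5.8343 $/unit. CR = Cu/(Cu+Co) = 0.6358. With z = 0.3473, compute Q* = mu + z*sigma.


CR = Cu/(Cu+Co) = 10.1852/(10.1852+5.8343) = 0.6358
z = 0.3473
Q* = 306.7851 + 0.3473 * 9.1242 = 309.9539

309.9539 units


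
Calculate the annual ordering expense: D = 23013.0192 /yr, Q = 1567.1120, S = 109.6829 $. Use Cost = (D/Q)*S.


Number of orders = D/Q = 14.6850
Cost = 14.6850 * 109.6829 = 1610.6920

1610.6920 $/yr


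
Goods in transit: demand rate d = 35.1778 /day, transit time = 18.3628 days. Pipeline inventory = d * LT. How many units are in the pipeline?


Pipeline = 35.1778 * 18.3628 = 645.9629

645.9629 units


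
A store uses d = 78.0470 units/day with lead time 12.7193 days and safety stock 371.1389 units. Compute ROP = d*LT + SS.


d*LT = 78.0470 * 12.7193 = 992.7032
ROP = 992.7032 + 371.1389 = 1363.8421

1363.8421 units


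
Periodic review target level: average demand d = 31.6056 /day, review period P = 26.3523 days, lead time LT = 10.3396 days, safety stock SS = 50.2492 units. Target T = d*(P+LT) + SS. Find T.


P + LT = 36.6919
d*(P+LT) = 31.6056 * 36.6919 = 1159.6695
T = 1159.6695 + 50.2492 = 1209.9187

1209.9187 units


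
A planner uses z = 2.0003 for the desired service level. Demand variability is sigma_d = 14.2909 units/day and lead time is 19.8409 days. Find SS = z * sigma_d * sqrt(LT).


sqrt(LT) = sqrt(19.8409) = 4.4543
SS = 2.0003 * 14.2909 * 4.4543 = 127.3314

127.3314 units


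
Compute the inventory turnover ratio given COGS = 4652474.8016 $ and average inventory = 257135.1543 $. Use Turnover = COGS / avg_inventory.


Turnover = 4652474.8016 / 257135.1543 = 18.0935

18.0935


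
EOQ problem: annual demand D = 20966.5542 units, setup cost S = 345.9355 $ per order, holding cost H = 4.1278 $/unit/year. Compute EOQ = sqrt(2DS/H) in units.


2*D*S = 2 * 20966.5542 * 345.9355 = 14506150.8209
2*D*S/H = 3514257.1881
EOQ = sqrt(3514257.1881) = 1874.6352

1874.6352 units


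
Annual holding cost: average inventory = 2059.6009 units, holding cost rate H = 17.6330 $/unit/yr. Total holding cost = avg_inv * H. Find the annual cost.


Cost = 2059.6009 * 17.6330 = 36316.9427

36316.9427 $/yr


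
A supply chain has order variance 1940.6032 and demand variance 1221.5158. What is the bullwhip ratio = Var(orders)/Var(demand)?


BW = 1940.6032 / 1221.5158 = 1.5887

1.5887


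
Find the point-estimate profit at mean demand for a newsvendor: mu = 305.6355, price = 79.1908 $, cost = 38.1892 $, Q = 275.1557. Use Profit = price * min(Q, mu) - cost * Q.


Sales at mu = min(275.1557, 305.6355) = 275.1557
Revenue = 79.1908 * 275.1557 = 21789.8000
Total cost = 38.1892 * 275.1557 = 10507.9761
Profit = 21789.8000 - 10507.9761 = 11281.8239

11281.8239 $


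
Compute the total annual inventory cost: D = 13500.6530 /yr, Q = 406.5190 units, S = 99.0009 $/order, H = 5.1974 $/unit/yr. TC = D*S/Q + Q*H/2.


Ordering cost = D*S/Q = 3287.8581
Holding cost = Q*H/2 = 1056.4209
TC = 3287.8581 + 1056.4209 = 4344.2791

4344.2791 $/yr


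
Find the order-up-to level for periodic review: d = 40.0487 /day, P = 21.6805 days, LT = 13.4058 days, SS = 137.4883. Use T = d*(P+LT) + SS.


P + LT = 35.0863
d*(P+LT) = 40.0487 * 35.0863 = 1405.1607
T = 1405.1607 + 137.4883 = 1542.6490

1542.6490 units


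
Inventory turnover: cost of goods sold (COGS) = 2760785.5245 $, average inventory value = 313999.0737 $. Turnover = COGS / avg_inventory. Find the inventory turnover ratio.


Turnover = 2760785.5245 / 313999.0737 = 8.7923

8.7923


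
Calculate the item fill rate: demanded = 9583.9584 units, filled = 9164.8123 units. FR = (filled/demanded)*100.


FR = 9164.8123 / 9583.9584 * 100 = 95.6266

95.6266%


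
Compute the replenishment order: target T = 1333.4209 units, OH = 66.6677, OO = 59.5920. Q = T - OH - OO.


Inventory position = OH + OO = 66.6677 + 59.5920 = 126.2597
Q = 1333.4209 - 126.2597 = 1207.1612

1207.1612 units


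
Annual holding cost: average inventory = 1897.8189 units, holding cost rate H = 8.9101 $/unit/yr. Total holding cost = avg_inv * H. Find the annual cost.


Cost = 1897.8189 * 8.9101 = 16909.7562

16909.7562 $/yr


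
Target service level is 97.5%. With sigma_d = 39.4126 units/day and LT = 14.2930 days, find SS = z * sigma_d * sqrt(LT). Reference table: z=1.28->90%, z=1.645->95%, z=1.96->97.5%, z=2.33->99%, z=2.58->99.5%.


From the table, SL = 97.5% corresponds to z = 1.96
sqrt(LT) = sqrt(14.2930) = 3.7806
SS = 1.96 * 39.4126 * 3.7806 = 292.0471

292.0471 units


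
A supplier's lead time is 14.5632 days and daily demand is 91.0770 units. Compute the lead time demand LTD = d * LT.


LTD = 91.0770 * 14.5632 = 1326.3726

1326.3726 units


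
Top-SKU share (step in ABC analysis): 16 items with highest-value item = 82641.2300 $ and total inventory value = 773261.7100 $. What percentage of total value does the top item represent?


Top item = 82641.2300
Total = 773261.7100
Percentage = 82641.2300 / 773261.7100 * 100 = 10.6874

10.6874%


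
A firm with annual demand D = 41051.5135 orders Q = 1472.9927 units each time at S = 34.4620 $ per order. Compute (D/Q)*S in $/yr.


Number of orders = D/Q = 27.8695
Cost = 27.8695 * 34.4620 = 960.4374

960.4374 $/yr


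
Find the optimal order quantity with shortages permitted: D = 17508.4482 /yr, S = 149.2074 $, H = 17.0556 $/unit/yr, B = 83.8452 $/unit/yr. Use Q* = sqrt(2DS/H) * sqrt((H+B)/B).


sqrt(2DS/H) = 553.4782
sqrt((H+B)/B) = 1.0970
Q* = 553.4782 * 1.0970 = 607.1678

607.1678 units


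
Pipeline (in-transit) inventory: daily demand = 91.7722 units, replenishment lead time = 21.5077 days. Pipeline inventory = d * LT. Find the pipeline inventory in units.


Pipeline = 91.7722 * 21.5077 = 1973.8089

1973.8089 units


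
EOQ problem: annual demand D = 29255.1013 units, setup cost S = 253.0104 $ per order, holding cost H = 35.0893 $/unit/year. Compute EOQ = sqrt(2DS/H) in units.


2*D*S = 2 * 29255.1013 * 253.0104 = 14803689.7639
2*D*S/H = 421886.1523
EOQ = sqrt(421886.1523) = 649.5276

649.5276 units


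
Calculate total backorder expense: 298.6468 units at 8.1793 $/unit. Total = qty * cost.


Total = 298.6468 * 8.1793 = 2442.7218

2442.7218 $


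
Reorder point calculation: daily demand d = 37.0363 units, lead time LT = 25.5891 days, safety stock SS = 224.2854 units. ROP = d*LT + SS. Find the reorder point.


d*LT = 37.0363 * 25.5891 = 947.7256
ROP = 947.7256 + 224.2854 = 1172.0110

1172.0110 units


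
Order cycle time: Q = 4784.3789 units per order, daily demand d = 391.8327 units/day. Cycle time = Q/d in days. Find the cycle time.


Cycle = 4784.3789 / 391.8327 = 12.2103

12.2103 days


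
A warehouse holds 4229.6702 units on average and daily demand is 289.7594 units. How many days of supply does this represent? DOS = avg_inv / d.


DOS = 4229.6702 / 289.7594 = 14.5972

14.5972 days


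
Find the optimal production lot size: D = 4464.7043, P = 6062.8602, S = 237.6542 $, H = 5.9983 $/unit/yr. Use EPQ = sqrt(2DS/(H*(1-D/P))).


1 - D/P = 1 - 0.7364 = 0.2636
H*(1-D/P) = 1.5811
2DS = 2122111.4573
EPQ = sqrt(1342141.8516) = 1158.5085

1158.5085 units


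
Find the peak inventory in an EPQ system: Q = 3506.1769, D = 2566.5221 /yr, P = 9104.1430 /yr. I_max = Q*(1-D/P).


D/P = 0.2819
1 - D/P = 0.7181
I_max = 3506.1769 * 0.7181 = 2517.7609

2517.7609 units


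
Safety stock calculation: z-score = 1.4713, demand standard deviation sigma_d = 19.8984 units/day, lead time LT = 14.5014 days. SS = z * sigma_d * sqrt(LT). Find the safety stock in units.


sqrt(LT) = sqrt(14.5014) = 3.8081
SS = 1.4713 * 19.8984 * 3.8081 = 111.4870

111.4870 units


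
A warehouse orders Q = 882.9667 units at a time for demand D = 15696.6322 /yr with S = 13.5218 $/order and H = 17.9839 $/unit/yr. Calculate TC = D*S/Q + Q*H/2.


Ordering cost = D*S/Q = 240.3791
Holding cost = Q*H/2 = 7939.5924
TC = 240.3791 + 7939.5924 = 8179.9715

8179.9715 $/yr


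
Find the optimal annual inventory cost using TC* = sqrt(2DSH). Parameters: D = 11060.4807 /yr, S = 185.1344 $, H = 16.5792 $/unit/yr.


2*D*S*H = 67897641.9101
TC* = sqrt(67897641.9101) = 8240.0025

8240.0025 $/yr


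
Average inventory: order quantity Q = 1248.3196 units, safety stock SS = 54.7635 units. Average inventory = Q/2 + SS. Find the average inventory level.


Q/2 = 624.1598
Avg = 624.1598 + 54.7635 = 678.9233

678.9233 units


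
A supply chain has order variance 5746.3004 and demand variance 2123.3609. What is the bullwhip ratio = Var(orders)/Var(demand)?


BW = 5746.3004 / 2123.3609 = 2.7062

2.7062


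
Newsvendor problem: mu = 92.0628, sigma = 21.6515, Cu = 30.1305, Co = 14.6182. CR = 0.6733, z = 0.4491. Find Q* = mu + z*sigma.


CR = Cu/(Cu+Co) = 30.1305/(30.1305+14.6182) = 0.6733
z = 0.4491
Q* = 92.0628 + 0.4491 * 21.6515 = 101.7865

101.7865 units


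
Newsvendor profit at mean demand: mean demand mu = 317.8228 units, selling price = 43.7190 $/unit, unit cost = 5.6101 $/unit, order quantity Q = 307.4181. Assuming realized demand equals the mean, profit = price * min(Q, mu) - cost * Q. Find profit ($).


Sales at mu = min(307.4181, 317.8228) = 307.4181
Revenue = 43.7190 * 307.4181 = 13440.0119
Total cost = 5.6101 * 307.4181 = 1724.6463
Profit = 13440.0119 - 1724.6463 = 11715.3656

11715.3656 $


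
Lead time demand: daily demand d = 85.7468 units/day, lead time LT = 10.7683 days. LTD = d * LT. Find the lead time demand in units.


LTD = 85.7468 * 10.7683 = 923.3473

923.3473 units


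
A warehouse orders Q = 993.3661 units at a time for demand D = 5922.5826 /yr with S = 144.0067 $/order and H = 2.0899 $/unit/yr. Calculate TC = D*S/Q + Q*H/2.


Ordering cost = D*S/Q = 858.5874
Holding cost = Q*H/2 = 1038.0179
TC = 858.5874 + 1038.0179 = 1896.6053

1896.6053 $/yr
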